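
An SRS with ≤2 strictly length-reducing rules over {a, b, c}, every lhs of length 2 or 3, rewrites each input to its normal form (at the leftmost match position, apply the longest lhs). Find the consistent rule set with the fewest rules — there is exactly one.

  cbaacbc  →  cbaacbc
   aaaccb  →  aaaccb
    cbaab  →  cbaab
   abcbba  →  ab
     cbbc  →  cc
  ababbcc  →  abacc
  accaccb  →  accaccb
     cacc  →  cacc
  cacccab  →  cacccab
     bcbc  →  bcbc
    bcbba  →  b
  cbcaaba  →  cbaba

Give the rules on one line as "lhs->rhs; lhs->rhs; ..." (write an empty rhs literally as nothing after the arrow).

  | cbaacbc
  | aaaccb
  | cbaab
  | abcbba => abca => ab

bb->; bca->b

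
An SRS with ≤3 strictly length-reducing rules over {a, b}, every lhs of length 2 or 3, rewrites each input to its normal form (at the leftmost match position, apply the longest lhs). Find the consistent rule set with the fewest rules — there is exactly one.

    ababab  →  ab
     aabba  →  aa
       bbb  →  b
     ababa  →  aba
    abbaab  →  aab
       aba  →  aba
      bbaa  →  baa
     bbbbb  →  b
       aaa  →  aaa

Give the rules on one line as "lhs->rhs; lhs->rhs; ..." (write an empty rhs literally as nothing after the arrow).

abb->; bab->b; bb->b

  | ababab => abab => ab
  | aabba => aa
  | bbb => bb => b
  | ababa => aba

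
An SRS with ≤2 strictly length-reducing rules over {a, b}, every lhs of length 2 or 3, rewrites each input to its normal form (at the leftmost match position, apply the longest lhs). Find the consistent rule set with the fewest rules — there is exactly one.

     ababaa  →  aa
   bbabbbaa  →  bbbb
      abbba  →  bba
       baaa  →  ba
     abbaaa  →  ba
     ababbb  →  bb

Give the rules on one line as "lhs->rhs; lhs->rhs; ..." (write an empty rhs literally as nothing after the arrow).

ab->; baa->b

  | ababaa => abaa => aa
  | bbabbbaa => bbbbaa => bbbb
  | abbba => bba
  | baaa => ba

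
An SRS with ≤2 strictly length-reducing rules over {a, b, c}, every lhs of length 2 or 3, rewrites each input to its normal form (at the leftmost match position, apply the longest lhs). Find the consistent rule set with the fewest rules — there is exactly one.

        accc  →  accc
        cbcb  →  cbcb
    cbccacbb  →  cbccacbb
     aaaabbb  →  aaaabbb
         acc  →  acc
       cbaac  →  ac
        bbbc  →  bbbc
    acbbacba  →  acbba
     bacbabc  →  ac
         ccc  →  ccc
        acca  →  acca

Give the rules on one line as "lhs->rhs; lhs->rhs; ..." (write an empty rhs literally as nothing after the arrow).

bab->a; cba->

  | accc
  | cbcb
  | cbccacbb
  | aaaabbb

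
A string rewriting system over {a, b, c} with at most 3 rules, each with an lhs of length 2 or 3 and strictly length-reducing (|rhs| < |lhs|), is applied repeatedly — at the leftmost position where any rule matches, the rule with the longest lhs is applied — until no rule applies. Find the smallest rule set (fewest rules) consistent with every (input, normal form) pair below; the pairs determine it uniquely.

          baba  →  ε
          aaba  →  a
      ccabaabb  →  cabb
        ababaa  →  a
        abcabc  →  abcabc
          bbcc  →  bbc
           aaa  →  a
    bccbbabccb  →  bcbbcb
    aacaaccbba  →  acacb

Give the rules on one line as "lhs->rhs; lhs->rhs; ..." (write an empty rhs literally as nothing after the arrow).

  | baba => ba => ε
  | aaba => aba => a
  | ccabaabb => cabaabb => caabb => cabb
  | ababaa => abaa => aa => a

aa->a; ba->; cc->c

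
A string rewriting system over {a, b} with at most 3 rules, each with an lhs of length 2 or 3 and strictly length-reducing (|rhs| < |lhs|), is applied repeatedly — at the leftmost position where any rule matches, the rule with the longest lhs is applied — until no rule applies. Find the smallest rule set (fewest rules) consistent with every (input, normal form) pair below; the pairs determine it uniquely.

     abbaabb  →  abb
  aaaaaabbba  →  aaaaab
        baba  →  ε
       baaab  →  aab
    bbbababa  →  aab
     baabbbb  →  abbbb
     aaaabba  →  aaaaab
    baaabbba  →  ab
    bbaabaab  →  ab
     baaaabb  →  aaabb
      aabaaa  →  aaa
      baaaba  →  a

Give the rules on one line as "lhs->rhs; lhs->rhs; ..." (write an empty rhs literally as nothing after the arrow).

aba->; ba->; bba->ab

  | abbaabb => aababb => abb
  | aaaaaabbba => aaaaaabab => aaaaab
  | baba => ba => ε
  | baaab => aab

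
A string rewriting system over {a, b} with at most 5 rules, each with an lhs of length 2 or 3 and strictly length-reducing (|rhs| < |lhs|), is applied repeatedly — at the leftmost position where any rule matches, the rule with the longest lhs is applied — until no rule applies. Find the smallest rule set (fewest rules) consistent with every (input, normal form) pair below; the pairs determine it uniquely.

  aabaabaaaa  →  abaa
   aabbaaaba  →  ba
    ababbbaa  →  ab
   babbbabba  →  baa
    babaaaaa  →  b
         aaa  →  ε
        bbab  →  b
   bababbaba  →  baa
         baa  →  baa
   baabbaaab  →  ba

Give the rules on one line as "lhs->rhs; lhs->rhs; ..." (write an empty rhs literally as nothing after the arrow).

  | aabaabaaaa => abaabaaaa => ababaaaa => abaaaaa => abaa
  | aabbaaaba => abbaaaba => aaaba => ba
  | ababbbaa => ababbaa => ababaa => abaaa => ab
  | babbbabba => babbabba => bababba => baabba => babba => baba => baa

aaa->; aab->ab; bab->ba; bba->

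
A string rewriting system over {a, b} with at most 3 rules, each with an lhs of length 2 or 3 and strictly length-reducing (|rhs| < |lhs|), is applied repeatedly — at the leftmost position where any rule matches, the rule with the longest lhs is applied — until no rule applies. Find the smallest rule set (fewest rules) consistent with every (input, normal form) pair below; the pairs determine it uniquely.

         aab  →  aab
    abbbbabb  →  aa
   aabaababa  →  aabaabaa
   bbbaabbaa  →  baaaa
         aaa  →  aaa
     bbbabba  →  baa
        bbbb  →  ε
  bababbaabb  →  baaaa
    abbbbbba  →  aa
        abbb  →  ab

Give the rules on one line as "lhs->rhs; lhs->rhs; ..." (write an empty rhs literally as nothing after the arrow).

  | aab
  | abbbbabb => abbabb => aabb => aa
  | aabaababa => aabaabaa
  | bbbaabbaa => baabbaa => baaaa

bab->ba; bb->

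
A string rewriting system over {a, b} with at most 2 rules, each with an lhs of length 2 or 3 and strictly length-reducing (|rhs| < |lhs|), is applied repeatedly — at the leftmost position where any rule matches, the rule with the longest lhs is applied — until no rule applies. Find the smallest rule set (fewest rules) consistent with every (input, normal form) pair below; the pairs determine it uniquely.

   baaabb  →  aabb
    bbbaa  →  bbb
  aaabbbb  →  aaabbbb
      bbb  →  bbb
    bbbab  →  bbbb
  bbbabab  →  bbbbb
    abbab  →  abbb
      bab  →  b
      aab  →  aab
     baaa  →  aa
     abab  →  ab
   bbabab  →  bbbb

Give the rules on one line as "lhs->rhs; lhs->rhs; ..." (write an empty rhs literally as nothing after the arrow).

  | baaabb => aabb
  | bbbaa => bbba => bbb
  | aaabbbb
  | bbb

ba->; bba->bb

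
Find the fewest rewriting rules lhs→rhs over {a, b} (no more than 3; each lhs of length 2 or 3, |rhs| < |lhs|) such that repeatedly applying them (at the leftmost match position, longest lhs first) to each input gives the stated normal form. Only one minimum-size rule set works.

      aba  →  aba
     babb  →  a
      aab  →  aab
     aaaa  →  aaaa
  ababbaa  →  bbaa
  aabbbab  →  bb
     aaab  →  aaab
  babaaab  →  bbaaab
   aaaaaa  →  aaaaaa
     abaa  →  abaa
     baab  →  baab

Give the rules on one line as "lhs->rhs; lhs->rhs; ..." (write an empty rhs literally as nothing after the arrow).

abb->b; bab->bb; bbb->a

  | aba
  | babb => bbb => a
  | aab
  | aaaa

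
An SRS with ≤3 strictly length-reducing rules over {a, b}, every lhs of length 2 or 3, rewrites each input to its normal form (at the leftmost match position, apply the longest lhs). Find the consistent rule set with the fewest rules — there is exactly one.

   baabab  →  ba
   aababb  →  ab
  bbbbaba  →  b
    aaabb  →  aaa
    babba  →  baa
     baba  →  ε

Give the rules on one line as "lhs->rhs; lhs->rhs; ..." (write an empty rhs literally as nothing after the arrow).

aba->b; bb->

  | baabab => babb => ba
  | aababb => abbb => ab
  | bbbbaba => bbaba => aba => b
  | aaabb => aaa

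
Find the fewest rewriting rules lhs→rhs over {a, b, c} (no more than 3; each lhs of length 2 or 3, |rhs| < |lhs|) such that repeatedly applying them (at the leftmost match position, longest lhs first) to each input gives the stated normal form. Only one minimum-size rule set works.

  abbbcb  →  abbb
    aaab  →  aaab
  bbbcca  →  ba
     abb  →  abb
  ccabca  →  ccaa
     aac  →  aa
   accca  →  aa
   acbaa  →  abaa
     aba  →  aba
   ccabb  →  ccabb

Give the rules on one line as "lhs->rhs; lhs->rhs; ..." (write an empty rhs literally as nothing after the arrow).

  | abbbcb => abbb
  | aaab
  | bbbcca => bbca => ba
  | abb

ac->a; bc->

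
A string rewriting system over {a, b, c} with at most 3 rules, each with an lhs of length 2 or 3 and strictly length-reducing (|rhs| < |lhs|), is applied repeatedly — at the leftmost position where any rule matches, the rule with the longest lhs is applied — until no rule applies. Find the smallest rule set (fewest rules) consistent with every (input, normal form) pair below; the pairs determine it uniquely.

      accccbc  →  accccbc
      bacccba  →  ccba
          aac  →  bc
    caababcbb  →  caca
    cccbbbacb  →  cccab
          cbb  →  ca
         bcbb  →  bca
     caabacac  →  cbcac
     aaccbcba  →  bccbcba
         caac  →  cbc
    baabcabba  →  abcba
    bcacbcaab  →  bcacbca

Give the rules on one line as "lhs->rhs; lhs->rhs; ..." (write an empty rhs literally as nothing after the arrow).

aa->b; bac->; bb->a

  | accccbc
  | bacccba => ccba
  | aac => bc
  | caababcbb => cbbabcbb => caabcbb => cbbcbb => cacbb => caca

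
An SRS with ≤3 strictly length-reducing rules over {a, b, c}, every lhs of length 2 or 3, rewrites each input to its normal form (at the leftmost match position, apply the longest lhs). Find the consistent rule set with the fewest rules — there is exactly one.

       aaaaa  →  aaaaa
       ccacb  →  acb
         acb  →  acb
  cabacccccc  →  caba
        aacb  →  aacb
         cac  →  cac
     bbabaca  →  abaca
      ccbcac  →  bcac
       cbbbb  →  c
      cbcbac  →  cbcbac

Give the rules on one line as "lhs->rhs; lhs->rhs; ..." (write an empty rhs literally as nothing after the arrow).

  | aaaaa
  | ccacb => acb
  | acb
  | cabacccccc => cabacccc => cabacc => caba

bb->; cc->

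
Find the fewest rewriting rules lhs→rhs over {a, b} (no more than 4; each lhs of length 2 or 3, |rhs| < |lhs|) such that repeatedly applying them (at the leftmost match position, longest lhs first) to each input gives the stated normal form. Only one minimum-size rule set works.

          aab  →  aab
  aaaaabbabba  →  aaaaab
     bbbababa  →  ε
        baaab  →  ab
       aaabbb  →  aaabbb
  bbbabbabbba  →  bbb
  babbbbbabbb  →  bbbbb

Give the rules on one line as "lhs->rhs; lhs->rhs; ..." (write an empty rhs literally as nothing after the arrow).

  | aab
  | aaaaabbabba => aaaaabba => aaaaab
  | bbbababa => bbaba => ba => ε
  | baaab => ab

ba->; baa->; bab->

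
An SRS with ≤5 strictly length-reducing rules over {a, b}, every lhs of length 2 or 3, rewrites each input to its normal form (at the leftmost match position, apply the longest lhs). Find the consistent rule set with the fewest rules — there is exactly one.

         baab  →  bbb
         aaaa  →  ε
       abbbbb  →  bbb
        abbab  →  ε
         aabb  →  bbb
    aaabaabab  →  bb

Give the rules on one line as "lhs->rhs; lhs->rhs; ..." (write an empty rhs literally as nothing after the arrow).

  | baab => bbb
  | aaaa => aa => ε
  | abbbbb => bbb
  | abbab => ab => ε

aa->; aab->bb; ab->; abb->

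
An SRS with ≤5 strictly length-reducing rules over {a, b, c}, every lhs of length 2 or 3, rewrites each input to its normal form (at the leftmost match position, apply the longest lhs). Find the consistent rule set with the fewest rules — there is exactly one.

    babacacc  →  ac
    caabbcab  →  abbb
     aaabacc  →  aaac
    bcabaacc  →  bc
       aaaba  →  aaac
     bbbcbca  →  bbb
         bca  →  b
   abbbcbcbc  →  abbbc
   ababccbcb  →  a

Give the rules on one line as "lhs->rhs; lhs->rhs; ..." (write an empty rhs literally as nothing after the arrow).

  | babacacc => cbacacc => acacc => acc => ac
  | caabbcab => abbcab => abbb
  | aaabacc => aaaccc => aaacc => aaac
  | bcabaacc => bbaacc => bcacc => bcc => bc

ba->c; ca->; cb->; cc->c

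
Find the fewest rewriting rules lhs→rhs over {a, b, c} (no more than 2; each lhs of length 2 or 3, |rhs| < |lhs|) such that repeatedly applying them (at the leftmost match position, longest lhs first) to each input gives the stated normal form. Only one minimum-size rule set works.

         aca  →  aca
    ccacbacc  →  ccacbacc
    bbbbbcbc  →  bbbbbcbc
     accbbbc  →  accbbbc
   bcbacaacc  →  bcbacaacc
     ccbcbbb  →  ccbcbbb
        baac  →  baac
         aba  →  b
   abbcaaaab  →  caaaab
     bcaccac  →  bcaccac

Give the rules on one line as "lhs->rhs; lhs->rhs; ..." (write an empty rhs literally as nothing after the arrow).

aba->b; abb->

  | aca
  | ccacbacc
  | bbbbbcbc
  | accbbbc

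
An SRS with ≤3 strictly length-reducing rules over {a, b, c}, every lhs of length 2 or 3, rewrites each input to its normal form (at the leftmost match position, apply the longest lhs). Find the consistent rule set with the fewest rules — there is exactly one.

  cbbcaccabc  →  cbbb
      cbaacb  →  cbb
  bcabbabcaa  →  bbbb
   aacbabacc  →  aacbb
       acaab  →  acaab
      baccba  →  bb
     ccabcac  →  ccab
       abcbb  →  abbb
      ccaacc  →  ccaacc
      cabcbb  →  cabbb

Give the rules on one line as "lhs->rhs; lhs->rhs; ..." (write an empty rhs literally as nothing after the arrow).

  | cbbcaccabc => cbbaccabc => cbbccabc => cbbcabc => cbbabc => cbbbc => cbbb
  | cbaacb => cbacb => cbcb => cbb
  | bcabbabcaa => babbabcaa => bbbabcaa => bbbbcaa => bbbbaa => bbbba => bbbb
  | aacbabacc => aacbbacc => aacbbcc => aacbbc => aacbb

ba->b; bc->b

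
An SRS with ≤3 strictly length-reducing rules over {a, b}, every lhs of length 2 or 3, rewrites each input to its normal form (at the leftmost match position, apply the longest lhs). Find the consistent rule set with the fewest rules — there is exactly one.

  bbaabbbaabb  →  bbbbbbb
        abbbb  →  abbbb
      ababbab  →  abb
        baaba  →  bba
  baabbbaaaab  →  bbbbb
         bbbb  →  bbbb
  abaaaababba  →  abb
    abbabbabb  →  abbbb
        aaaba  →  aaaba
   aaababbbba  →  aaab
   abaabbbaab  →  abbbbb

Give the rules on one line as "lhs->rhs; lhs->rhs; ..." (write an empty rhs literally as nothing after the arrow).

baa->b; bab->ba

  | bbaabbbaabb => bbbbbaabb => bbbbbbb
  | abbbb
  | ababbab => ababab => abaab => abb
  | baaba => bba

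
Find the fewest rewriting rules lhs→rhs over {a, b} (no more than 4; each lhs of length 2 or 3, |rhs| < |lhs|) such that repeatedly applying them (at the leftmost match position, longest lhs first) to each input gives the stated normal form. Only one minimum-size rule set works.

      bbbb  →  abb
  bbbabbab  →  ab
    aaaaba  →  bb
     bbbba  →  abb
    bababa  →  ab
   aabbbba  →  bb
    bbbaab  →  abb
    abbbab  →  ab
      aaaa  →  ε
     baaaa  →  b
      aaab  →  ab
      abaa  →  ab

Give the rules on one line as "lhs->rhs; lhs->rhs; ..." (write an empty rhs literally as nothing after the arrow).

  | bbbb => abb
  | bbbabbab => ababbab => abbbab => aabab => bbab => bbb => ab
  | aaaaba => aaba => bba => bb
  | bbbba => abba => abb

aa->; aab->bb; ba->b; bbb->ab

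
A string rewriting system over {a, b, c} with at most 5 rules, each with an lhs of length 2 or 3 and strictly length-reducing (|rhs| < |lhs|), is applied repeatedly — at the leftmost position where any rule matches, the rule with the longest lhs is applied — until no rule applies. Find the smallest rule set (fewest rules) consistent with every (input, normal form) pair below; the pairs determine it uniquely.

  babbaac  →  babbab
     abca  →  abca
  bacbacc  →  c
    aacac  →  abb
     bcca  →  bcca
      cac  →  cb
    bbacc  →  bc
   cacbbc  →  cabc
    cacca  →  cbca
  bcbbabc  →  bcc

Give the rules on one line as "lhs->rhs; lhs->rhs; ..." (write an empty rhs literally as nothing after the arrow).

  | babbaac => babbab
  | abca
  | bacbacc => bbbacc => bbbbc => bbc => c
  | aacac => abac => abb

aab->; ac->b; bbc->c; cbb->ca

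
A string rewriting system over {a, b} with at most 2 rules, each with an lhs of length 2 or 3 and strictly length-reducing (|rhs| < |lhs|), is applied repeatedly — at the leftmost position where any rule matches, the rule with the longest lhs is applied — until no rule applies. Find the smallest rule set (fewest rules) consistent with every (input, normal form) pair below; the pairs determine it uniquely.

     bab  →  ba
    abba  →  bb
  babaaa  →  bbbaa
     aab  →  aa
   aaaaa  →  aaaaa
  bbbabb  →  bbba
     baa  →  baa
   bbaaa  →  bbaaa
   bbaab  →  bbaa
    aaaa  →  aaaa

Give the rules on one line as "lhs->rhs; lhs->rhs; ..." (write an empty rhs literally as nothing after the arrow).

  | bab => ba
  | abba => aba => bb
  | babaaa => bbbaa
  | aab => aa

ab->a; aba->bb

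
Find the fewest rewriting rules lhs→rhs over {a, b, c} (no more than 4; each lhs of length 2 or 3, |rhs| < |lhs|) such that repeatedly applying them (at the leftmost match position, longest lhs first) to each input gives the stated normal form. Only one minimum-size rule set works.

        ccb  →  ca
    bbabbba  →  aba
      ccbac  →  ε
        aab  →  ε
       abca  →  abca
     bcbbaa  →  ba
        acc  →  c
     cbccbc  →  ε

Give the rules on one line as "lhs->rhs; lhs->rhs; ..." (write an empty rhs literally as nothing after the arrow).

  | ccb => ca
  | bbabbba => abbba => aba
  | ccbac => caac => cbc => ac => ε
  | aab => bb => ε

aa->b; ac->; bb->; cb->a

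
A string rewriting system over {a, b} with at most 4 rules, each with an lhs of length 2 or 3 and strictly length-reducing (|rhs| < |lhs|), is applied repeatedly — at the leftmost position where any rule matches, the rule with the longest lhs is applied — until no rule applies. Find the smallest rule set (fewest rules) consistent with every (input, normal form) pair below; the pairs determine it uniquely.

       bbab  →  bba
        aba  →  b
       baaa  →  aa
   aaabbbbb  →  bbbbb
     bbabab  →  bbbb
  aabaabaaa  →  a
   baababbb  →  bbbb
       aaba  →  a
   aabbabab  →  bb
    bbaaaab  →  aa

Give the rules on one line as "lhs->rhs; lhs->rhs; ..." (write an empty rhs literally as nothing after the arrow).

  | bbab => bba
  | aba => b
  | baaa => aa
  | aaabbbbb => bbbbb

aaa->; ab->a; aba->b; baa->a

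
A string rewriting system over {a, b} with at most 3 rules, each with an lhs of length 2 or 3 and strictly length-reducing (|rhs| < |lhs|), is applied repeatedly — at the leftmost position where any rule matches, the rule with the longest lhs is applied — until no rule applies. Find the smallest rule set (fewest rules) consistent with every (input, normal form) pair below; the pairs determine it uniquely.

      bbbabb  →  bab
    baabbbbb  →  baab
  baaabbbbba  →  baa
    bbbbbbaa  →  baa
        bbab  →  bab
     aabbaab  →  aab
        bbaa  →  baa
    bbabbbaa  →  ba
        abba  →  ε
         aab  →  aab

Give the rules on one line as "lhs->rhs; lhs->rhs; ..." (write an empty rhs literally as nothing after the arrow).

  | bbbabb => bbabb => babb => bab
  | baabbbbb => baabbbb => baabbb => baabb => baab
  | baaabbbbba => baaabbbba => baaabbba => baaabba => baaaba => baa
  | bbbbbbaa => bbbbbaa => bbbbaa => bbbaa => bbaa => baa

aba->; bb->b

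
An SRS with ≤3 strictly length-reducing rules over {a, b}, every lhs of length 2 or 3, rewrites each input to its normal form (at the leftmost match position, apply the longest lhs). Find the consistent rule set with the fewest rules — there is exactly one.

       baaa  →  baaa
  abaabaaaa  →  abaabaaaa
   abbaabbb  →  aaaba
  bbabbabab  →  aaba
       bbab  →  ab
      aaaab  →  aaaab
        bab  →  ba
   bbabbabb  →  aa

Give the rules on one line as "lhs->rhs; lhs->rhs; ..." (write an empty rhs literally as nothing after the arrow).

  | baaa
  | abaabaaaa
  | abbaabbb => aaabbb => aaaba
  | bbabbabab => abbabab => aabab => aaba

bab->ba; bb->; bbb->ba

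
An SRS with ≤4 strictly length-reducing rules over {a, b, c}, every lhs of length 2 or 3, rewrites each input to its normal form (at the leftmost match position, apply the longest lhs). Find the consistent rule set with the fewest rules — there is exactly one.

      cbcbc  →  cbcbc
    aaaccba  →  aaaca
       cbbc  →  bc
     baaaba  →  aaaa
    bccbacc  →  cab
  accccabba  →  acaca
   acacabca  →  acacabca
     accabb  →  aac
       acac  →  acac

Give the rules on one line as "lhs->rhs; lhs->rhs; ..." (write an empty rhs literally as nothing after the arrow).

  | cbcbc
  | aaaccba => aaabba => aaaca
  | cbbc => ccc => bc
  | baaaba => aaaba => aaaa

ba->a; bb->c; cc->b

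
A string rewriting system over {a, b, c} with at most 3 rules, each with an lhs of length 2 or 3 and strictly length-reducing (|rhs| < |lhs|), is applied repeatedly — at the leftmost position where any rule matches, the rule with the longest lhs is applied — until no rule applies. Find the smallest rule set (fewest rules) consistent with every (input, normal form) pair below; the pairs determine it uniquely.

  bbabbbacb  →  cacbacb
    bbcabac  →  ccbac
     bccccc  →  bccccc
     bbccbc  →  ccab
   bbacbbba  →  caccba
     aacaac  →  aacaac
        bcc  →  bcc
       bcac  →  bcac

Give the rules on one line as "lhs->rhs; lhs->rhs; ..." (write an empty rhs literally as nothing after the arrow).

  | bbabbbacb => cabbbacb => cacbacb
  | bbcabac => ccabac => ccbac
  | bccccc
  | bbccbc => cccbc => ccab

aba->ba; bb->c; cbc->ab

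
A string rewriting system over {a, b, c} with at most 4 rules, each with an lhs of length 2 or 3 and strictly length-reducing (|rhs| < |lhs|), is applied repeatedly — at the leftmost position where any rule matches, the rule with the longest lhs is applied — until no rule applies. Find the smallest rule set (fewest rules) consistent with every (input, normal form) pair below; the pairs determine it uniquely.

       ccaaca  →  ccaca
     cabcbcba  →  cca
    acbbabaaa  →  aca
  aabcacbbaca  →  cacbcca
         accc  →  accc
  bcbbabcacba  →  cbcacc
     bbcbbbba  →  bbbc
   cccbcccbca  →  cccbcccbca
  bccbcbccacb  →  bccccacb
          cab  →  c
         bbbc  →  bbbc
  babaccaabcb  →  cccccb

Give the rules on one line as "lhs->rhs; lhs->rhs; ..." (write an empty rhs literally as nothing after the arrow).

  | ccaaca => ccaca
  | cabcbcba => ccbcba => cca
  | acbbabaaa => acbcbaaa => acaaa => acaa => aca
  | aabcacbbaca => abcacbbaca => cacbbaca => cacbcca

aa->a; ab->; ba->c; bcb->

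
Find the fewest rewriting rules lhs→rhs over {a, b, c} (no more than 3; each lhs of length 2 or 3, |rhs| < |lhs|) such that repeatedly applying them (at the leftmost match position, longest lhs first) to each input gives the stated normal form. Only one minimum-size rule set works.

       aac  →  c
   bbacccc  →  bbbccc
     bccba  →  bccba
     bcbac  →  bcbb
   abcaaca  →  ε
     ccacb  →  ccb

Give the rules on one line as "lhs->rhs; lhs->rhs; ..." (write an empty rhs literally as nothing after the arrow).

ab->c; ac->b; ca->

  | aac => ab => c
  | bbacccc => bbbccc
  | bccba
  | bcbac => bcbb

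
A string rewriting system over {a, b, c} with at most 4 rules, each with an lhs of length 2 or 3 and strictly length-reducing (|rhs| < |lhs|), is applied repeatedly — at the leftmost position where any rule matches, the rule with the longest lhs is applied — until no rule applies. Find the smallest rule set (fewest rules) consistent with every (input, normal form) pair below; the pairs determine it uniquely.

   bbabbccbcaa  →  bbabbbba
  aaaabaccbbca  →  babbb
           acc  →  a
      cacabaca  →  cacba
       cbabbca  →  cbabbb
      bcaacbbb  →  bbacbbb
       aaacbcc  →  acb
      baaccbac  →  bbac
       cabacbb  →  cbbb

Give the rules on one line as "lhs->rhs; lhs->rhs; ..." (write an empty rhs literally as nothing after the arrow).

aa->; aba->bc; bca->bb; cc->

  | bbabbccbcaa => bbabbbcaa => bbabbbba
  | aaaabaccbbca => aabaccbbca => baccbbca => babbca => babbb
  | acc => a
  | cacabaca => cacbcca => cacba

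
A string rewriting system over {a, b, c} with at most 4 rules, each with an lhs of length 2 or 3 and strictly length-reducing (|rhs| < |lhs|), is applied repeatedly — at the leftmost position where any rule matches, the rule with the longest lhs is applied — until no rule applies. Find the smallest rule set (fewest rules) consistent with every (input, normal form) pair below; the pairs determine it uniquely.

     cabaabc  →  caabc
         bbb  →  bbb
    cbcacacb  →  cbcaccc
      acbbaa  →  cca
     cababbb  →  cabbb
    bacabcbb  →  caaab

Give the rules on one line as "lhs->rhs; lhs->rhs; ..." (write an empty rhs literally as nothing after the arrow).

  | cabaabc => caabc
  | bbb
  | cbcacacb => cbcaccc
  | acbbaa => ccbaa => cca

acb->cc; ba->; bcb->aa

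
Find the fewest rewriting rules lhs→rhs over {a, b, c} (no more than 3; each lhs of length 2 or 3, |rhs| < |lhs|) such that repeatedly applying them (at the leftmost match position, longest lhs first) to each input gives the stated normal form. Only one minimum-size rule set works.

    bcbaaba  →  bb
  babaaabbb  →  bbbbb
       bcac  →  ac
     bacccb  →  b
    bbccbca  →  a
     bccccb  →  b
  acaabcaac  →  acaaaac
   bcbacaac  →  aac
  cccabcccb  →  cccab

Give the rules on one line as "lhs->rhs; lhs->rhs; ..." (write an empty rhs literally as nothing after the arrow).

  | bcbaaba => baaba => baba => bba => bb
  | babaaabbb => bbaaabbb => bbaabbb => bbabbb => bbbbb
  | bcac => ac
  | bacccb => bcccb => ccb => cb => b

ba->b; bc->; cb->b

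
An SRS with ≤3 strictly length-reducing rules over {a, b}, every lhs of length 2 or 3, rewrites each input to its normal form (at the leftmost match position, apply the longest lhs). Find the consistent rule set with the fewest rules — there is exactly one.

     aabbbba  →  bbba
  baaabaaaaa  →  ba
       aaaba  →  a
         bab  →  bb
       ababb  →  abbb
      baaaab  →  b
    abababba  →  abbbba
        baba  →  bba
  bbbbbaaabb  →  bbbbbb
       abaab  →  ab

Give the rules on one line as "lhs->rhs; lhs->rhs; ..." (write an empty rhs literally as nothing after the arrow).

  | aabbbba => bbba
  | baaabaaaaa => baabaaaaa => baaaaa => baaaa => baaa => baa => ba
  | aaaba => aaba => a
  | bab => bb

aa->a; aab->; bab->bb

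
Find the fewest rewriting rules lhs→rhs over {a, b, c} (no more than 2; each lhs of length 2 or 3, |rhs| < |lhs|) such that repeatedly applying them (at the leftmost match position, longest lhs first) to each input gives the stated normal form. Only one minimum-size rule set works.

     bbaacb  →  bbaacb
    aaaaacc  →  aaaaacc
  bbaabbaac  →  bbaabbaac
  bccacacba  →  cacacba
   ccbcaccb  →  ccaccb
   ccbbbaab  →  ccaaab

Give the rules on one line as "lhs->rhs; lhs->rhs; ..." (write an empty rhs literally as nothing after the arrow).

  | bbaacb
  | aaaaacc
  | bbaabbaac
  | bccacacba => cacacba

bbb->a; bc->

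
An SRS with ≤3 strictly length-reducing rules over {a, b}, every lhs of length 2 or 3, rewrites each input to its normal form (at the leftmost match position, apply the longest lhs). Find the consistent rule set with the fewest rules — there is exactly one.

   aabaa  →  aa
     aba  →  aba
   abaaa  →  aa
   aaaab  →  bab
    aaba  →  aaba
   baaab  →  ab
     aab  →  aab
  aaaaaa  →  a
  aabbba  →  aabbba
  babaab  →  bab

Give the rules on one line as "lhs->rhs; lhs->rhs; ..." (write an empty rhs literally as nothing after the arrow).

aaa->b; baa->

  | aabaa => aa
  | aba
  | abaaa => aa
  | aaaab => bab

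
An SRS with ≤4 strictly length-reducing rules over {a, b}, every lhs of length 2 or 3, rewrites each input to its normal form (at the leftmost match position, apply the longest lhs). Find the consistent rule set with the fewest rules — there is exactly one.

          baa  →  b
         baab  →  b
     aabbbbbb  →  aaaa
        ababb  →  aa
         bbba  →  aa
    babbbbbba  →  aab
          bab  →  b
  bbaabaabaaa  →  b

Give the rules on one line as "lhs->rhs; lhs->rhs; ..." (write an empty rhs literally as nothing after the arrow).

  | baa => ba => b
  | baab => bab => bb => b
  | aabbbbbb => aaabbb => aaaa
  | ababb => abbb => aa

ba->b; bb->b; bbb->a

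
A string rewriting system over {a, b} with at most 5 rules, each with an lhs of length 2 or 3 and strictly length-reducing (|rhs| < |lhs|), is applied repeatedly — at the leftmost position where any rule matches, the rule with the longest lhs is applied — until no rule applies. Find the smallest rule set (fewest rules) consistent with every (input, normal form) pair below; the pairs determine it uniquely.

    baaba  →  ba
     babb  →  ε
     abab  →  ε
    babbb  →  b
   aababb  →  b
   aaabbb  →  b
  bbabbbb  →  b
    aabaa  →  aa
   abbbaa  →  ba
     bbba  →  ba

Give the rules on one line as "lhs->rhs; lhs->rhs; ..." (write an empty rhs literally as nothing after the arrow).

  | baaba => ba
  | babb => bb => ε
  | abab => ab => ε
  | babbb => bbb => b

aab->; ab->; bb->; bba->b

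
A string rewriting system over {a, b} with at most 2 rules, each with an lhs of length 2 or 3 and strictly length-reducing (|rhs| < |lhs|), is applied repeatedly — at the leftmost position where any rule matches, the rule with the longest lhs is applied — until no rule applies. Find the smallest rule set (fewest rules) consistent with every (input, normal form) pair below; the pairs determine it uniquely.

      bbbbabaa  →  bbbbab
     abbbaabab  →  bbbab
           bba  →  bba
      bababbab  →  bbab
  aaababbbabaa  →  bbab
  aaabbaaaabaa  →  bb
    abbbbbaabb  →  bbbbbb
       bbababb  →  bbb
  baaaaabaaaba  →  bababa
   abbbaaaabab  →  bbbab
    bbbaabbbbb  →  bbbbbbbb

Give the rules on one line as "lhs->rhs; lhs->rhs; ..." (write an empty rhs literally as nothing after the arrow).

  | bbbbabaa => bbbbab
  | abbbaabab => bbaabab => bbbab
  | bba
  | bababbab => babbab => bbab

aa->; abb->b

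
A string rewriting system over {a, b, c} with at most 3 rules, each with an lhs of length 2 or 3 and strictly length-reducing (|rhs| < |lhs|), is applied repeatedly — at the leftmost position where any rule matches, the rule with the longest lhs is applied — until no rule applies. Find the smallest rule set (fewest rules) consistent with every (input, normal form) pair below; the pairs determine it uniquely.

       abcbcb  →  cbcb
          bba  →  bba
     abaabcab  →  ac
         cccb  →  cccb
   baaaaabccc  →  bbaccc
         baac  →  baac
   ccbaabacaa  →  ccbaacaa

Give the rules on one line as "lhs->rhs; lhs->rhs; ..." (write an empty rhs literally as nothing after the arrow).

aaa->b; ab->

  | abcbcb => cbcb
  | bba
  | abaabcab => aabcab => acab => ac
  | cccb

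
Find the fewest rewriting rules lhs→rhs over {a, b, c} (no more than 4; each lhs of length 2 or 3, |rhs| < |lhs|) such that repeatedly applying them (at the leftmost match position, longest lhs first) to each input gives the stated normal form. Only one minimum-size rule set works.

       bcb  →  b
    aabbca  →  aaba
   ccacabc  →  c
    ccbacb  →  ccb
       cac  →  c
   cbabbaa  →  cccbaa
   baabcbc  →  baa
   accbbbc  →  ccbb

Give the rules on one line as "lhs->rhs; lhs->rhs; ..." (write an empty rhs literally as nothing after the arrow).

ac->c; bab->cc; bc->; ca->

  | bcb => b
  | aabbca => aaba
  | ccacabc => ccabc => cbc => c
  | ccbacb => ccbcb => ccb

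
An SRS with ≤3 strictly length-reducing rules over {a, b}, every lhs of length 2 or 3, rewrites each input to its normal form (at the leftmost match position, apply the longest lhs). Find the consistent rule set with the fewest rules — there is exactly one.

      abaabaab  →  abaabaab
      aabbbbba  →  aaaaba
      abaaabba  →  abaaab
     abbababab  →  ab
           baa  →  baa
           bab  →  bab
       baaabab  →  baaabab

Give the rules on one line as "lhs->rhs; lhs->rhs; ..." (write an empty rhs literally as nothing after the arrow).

  | abaabaab
  | aabbbbba => aaabbba => aaaaba
  | abaaabba => abaaab
  | abbababab => abbabab => abbab => abb => ab

bb->b; bba->b; bbb->ab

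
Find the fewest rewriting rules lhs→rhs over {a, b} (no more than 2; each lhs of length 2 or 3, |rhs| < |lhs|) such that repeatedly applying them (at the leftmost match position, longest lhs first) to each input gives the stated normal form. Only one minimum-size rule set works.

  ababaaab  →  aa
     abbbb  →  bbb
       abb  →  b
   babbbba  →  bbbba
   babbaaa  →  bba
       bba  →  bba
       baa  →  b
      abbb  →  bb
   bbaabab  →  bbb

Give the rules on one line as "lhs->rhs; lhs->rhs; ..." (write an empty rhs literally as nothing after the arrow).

  | ababaaab => abaaab => aaab => aa
  | abbbb => bbb
  | abb => b
  | babbbba => bbbba

ab->; baa->b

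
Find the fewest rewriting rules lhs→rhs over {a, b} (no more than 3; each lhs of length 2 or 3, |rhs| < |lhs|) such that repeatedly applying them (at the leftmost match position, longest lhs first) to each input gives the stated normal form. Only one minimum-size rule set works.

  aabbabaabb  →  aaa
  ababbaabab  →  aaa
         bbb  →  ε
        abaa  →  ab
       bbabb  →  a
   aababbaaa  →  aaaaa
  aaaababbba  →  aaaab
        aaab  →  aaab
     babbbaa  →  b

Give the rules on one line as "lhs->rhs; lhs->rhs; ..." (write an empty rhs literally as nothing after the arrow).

ba->b; bb->; bbb->

  | aabbabaabb => aaabaabb => aaababb => aaabbb => aaa
  | ababbaabab => abbbaabab => aaabab => aaabb => aaa
  | bbb => ε
  | abaa => aba => ab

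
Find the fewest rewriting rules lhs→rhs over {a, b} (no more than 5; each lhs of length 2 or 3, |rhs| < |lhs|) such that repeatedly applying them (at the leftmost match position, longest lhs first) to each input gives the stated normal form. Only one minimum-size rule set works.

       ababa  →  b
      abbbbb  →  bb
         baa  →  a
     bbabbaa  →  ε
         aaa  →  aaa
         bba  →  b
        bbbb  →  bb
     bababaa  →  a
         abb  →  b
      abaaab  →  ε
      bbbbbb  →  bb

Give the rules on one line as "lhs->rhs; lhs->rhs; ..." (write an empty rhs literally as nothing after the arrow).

ab->; aba->b; ba->; bbb->bb

  | ababa => bba => b
  | abbbbb => bbbb => bbb => bb
  | baa => a
  | bbabbaa => bbbaa => bbaa => ba => ε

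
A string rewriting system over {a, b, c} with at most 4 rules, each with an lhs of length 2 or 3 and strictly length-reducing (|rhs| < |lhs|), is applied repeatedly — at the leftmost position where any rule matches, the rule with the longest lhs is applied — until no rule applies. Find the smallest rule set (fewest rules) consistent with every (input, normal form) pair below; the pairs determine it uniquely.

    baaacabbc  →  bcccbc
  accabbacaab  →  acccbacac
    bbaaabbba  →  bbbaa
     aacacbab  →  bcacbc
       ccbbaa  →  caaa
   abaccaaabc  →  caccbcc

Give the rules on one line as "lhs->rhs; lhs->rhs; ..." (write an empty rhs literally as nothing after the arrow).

  | baaacabbc => babcabbc => bccabbc => bcccbc
  | accabbacaab => acccbacaab => acccbacac
  | bbaaabbba => bbaacbba => bbbcbba => bbbaa
  | aacacbab => bcacbab => bcacbc

aac->bc; ab->c; cbb->a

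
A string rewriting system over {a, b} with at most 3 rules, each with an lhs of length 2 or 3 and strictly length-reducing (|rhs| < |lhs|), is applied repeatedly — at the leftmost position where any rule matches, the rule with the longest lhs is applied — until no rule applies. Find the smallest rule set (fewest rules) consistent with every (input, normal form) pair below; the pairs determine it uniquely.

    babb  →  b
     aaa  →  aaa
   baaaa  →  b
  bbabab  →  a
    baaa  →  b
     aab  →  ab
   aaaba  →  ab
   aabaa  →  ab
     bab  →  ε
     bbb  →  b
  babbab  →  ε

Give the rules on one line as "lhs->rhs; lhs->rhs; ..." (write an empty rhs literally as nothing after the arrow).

aab->ab; ba->b; bb->

  | babb => bbb => b
  | aaa
  | baaaa => baaa => baa => ba => b
  | bbabab => abab => abb => a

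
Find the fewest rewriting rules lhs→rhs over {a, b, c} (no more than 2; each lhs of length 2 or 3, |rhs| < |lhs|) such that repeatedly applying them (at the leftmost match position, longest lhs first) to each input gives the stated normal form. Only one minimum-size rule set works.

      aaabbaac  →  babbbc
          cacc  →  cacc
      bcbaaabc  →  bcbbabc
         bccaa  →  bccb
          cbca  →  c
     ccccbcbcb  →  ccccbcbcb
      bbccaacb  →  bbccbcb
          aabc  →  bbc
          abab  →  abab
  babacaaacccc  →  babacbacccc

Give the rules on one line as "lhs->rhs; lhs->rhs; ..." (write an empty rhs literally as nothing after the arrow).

  | aaabbaac => babbaac => babbbc
  | cacc
  | bcbaaabc => bcbbabc
  | bccaa => bccb

aa->b; bca->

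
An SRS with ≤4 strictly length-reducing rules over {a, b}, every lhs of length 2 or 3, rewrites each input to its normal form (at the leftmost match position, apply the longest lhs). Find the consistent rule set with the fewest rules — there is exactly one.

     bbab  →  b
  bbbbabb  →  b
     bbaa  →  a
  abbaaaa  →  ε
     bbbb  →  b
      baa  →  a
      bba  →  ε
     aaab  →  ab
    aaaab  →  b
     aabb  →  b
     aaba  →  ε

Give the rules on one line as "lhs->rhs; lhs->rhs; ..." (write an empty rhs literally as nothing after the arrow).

  | bbab => bab => b
  | bbbbabb => bbbabb => bbabb => babb => bb => b
  | bbaa => baa => a
  | abbaaaa => abaaaa => aaaa => aa => ε

aa->; ba->; bb->b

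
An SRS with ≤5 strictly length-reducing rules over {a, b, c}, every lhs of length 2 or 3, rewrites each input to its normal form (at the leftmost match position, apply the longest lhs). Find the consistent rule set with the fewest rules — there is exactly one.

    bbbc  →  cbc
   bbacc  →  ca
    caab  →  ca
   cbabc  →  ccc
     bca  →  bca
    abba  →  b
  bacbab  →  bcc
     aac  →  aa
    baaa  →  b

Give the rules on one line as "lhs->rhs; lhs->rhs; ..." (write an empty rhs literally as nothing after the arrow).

  | bbbc => cbc
  | bbacc => cacc => cac => ca
  | caab => ca
  | cbabc => cbbc => ccc

ab->; ac->a; ba->b; bb->c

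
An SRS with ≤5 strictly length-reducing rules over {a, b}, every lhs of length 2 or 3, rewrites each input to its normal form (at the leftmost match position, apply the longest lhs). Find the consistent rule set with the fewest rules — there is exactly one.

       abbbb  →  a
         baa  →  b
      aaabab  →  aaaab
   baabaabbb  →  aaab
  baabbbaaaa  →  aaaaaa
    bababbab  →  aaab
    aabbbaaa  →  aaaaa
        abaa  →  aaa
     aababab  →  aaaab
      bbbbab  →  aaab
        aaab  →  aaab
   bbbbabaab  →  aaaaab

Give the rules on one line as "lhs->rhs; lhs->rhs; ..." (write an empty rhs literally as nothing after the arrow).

  | abbbb => abb => a
  | baa => ba => b
  | aaabab => aaaab
  | baabaabbb => babaabbb => bbaabbb => aaabbb => aaab

aba->aa; abb->a; ba->b; bba->aa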